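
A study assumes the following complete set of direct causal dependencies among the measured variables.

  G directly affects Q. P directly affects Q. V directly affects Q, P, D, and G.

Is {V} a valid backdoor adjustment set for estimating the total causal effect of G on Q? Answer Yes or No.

Backdoor paths from G to Q (paths whose first edge points into G):
  P1: G <- V -> P -> Q
  P2: G <- V -> Q
Condition 1 (no descendant of G in the set): holds — descendants of G are {Q}; none are in {V}.
Condition 2 (every backdoor path blocked by {V}):
  P1: blocked at fork node V ∈ conditioning set.
  P2: blocked at fork node V ∈ conditioning set.
{V} satisfies the backdoor criterion.

Yes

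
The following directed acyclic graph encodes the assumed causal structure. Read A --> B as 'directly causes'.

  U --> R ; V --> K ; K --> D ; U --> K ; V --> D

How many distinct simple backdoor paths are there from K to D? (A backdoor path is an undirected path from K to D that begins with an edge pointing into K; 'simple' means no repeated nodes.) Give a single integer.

1

A backdoor path from K to D is any simple undirected path whose first edge points into K (i.e. leaves K via a parent).
Parents of K: {U, V}.
Enumerating:
  P1: K <- V -> D
That exhausts the simple backdoor paths. Count: 1.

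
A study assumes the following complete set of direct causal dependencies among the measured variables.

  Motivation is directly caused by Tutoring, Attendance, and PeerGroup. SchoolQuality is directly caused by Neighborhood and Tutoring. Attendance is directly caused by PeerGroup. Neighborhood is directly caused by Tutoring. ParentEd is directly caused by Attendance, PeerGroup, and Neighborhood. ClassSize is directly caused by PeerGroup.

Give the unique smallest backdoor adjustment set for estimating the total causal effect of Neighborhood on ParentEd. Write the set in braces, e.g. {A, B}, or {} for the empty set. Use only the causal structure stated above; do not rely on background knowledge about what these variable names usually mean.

Variables eligible for adjustment (non-descendants of Neighborhood, excluding Neighborhood and ParentEd): {Attendance, ClassSize, Motivation, PeerGroup, Tutoring}.
Backdoor paths from Neighborhood to ParentEd:
  P1: Neighborhood <- Tutoring -> Motivation <- PeerGroup -> Attendance -> ParentEd
  P2: Neighborhood <- Tutoring -> Motivation <- PeerGroup -> ParentEd
  P3: Neighborhood <- Tutoring -> Motivation <- Attendance <- PeerGroup -> ParentEd
  P4: Neighborhood <- Tutoring -> Motivation <- Attendance -> ParentEd
Each backdoor path contains an unconditioned collider, so every path is already blocked with the empty conditioning set:
  P1: blocked at collider Motivation (neither it nor any descendant is in the conditioning set).
  P2: blocked at collider Motivation (neither it nor any descendant is in the conditioning set).
  P3: blocked at collider Motivation (neither it nor any descendant is in the conditioning set).
  P4: blocked at collider Motivation (neither it nor any descendant is in the conditioning set).
The empty set is therefore the unique smallest valid set.

{}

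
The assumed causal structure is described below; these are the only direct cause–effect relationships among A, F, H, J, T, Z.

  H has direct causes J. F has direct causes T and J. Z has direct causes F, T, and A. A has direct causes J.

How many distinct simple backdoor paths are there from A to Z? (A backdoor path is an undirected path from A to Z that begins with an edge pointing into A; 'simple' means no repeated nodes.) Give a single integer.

2

A backdoor path from A to Z is any simple undirected path whose first edge points into A (i.e. leaves A via a parent).
Parents of A: {J}.
Enumerating:
  P1: A <- J -> F <- T -> Z
  P2: A <- J -> F -> Z
That exhausts the simple backdoor paths. Count: 2.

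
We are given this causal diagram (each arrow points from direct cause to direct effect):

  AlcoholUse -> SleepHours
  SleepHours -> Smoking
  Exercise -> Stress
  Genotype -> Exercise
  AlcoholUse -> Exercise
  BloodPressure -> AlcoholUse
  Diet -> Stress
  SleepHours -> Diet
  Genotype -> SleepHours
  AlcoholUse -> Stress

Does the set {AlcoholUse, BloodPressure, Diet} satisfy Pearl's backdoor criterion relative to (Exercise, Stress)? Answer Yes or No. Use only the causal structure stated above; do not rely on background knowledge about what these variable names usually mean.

Backdoor paths from Exercise to Stress (paths whose first edge points into Exercise):
  P1: Exercise <- Genotype -> SleepHours <- AlcoholUse -> Stress
  P2: Exercise <- Genotype -> SleepHours -> Diet -> Stress
  P3: Exercise <- AlcoholUse -> SleepHours -> Diet -> Stress
  P4: Exercise <- AlcoholUse -> Stress
Condition 1 (no descendant of Exercise in the set): holds — descendants of Exercise are {Stress}; none are in {AlcoholUse, BloodPressure, Diet}.
Condition 2 (every backdoor path blocked by {AlcoholUse, BloodPressure, Diet}):
  P1: blocked at fork node AlcoholUse ∈ conditioning set.
  P2: blocked at chain node Diet ∈ conditioning set.
  P3: blocked at fork node AlcoholUse ∈ conditioning set.
  P4: blocked at fork node AlcoholUse ∈ conditioning set.
{AlcoholUse, BloodPressure, Diet} satisfies the backdoor criterion.

Yes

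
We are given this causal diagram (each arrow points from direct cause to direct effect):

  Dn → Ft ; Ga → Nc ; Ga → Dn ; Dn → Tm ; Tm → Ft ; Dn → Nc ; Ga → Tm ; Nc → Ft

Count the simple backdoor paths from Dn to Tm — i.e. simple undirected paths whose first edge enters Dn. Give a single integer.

2

A backdoor path from Dn to Tm is any simple undirected path whose first edge points into Dn (i.e. leaves Dn via a parent).
Parents of Dn: {Ga}.
Enumerating:
  P1: Dn <- Ga -> Nc -> Ft <- Tm
  P2: Dn <- Ga -> Tm
That exhausts the simple backdoor paths. Count: 2.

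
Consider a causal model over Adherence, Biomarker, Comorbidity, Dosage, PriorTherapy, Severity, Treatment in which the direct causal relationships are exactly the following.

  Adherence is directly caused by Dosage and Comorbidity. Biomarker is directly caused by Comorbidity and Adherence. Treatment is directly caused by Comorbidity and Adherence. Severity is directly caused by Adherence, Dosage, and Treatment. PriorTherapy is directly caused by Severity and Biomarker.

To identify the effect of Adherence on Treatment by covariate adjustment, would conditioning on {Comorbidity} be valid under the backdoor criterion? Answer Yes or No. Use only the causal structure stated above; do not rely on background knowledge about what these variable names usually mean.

Backdoor paths from Adherence to Treatment (paths whose first edge points into Adherence):
  P1: Adherence <- Dosage -> Severity <- Treatment
  P2: Adherence <- Dosage -> Severity -> PriorTherapy <- Biomarker <- Comorbidity -> Treatment
  P3: Adherence <- Comorbidity -> Treatment
  P4: Adherence <- Comorbidity -> Biomarker -> PriorTherapy <- Severity <- Treatment
Condition 1 (no descendant of Adherence in the set): holds — descendants of Adherence are {Biomarker, PriorTherapy, Severity, Treatment}; none are in {Comorbidity}.
Condition 2 (every backdoor path blocked by {Comorbidity}):
  P1: blocked at collider Severity (neither it nor any descendant is in the conditioning set).
  P2: blocked at collider PriorTherapy (neither it nor any descendant is in the conditioning set).
  P3: blocked at fork node Comorbidity ∈ conditioning set.
  P4: blocked at fork node Comorbidity ∈ conditioning set.
{Comorbidity} satisfies the backdoor criterion.

Yes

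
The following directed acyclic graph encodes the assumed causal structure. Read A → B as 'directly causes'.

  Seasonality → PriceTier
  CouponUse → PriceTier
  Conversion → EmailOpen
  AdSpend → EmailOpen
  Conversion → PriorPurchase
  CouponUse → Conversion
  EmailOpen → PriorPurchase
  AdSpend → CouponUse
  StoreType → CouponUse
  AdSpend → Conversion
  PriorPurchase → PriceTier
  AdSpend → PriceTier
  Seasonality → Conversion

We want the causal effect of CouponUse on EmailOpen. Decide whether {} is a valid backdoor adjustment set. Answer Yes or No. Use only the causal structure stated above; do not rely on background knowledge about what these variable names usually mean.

Backdoor paths from CouponUse to EmailOpen (paths whose first edge points into CouponUse):
  P1: CouponUse <- AdSpend -> Conversion <- Seasonality -> PriceTier <- PriorPurchase <- EmailOpen
  P2: CouponUse <- AdSpend -> Conversion -> EmailOpen
  P3: CouponUse <- AdSpend -> Conversion -> PriorPurchase <- EmailOpen
  P4: CouponUse <- AdSpend -> EmailOpen
  P5: CouponUse <- AdSpend -> PriceTier <- Seasonality -> Conversion -> EmailOpen
  P6: CouponUse <- AdSpend -> PriceTier <- Seasonality -> Conversion -> PriorPurchase <- EmailOpen
  P7: CouponUse <- AdSpend -> PriceTier <- PriorPurchase <- Conversion -> EmailOpen
  P8: CouponUse <- AdSpend -> PriceTier <- PriorPurchase <- EmailOpen
Condition 1 (no descendant of CouponUse in the set): holds — descendants of CouponUse are {Conversion, EmailOpen, PriceTier, PriorPurchase}; none are in {}.
Condition 2 (every backdoor path blocked by {}):
  P1: blocked at collider Conversion (neither it nor any descendant is in the conditioning set).
  P2: open — no interior node is in the conditioning set.
  P3: blocked at collider PriorPurchase (neither it nor any descendant is in the conditioning set).
  P4: open — no interior node is in the conditioning set.
  P5: blocked at collider PriceTier (neither it nor any descendant is in the conditioning set).
  P6: blocked at collider PriceTier (neither it nor any descendant is in the conditioning set).
  P7: blocked at collider PriceTier (neither it nor any descendant is in the conditioning set).
  P8: blocked at collider PriceTier (neither it nor any descendant is in the conditioning set).
{} does not satisfy the backdoor criterion.

No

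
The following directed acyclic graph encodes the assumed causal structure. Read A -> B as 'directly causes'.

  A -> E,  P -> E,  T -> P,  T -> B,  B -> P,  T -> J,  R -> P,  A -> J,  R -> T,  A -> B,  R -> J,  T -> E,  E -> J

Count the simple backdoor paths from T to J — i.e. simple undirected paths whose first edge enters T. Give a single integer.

A backdoor path from T to J is any simple undirected path whose first edge points into T (i.e. leaves T via a parent).
Parents of T: {R}.
Enumerating:
  P1: T <- R -> P <- B <- A -> E -> J
  P2: T <- R -> P <- B <- A -> J
  P3: T <- R -> P -> E <- A -> J
  P4: T <- R -> P -> E -> J
  P5: T <- R -> J
That exhausts the simple backdoor paths. Count: 5.

5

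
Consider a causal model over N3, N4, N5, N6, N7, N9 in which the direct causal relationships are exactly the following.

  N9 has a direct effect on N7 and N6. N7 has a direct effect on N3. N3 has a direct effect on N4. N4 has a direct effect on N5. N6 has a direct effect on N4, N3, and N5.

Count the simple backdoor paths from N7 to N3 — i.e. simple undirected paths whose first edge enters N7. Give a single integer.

A backdoor path from N7 to N3 is any simple undirected path whose first edge points into N7 (i.e. leaves N7 via a parent).
Parents of N7: {N9}.
Enumerating:
  P1: N7 <- N9 -> N6 -> N3
  P2: N7 <- N9 -> N6 -> N4 <- N3
  P3: N7 <- N9 -> N6 -> N5 <- N4 <- N3
That exhausts the simple backdoor paths. Count: 3.

3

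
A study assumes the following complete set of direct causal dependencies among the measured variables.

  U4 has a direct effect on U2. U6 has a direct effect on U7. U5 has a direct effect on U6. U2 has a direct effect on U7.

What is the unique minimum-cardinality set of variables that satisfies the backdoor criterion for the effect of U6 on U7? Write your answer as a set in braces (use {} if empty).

{}

Variables eligible for adjustment (non-descendants of U6, excluding U6 and U7): {U2, U4, U5}.
Backdoor paths from U6 to U7:
  (none)
With no backdoor paths the empty set already satisfies the criterion, and it is trivially minimal.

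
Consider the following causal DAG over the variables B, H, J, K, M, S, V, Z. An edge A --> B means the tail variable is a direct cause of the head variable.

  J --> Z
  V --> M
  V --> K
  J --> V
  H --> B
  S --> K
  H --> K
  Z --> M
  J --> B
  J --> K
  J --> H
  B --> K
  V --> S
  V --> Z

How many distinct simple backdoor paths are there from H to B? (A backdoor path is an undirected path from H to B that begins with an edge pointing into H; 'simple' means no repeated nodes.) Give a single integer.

8

A backdoor path from H to B is any simple undirected path whose first edge points into H (i.e. leaves H via a parent).
Parents of H: {J}.
Enumerating:
  P1: H <- J -> V -> S -> K <- B
  P2: H <- J -> V -> K <- B
  P3: H <- J -> Z <- V -> S -> K <- B
  P4: H <- J -> Z <- V -> K <- B
  P5: H <- J -> Z -> M <- V -> S -> K <- B
  P6: H <- J -> Z -> M <- V -> K <- B
  P7: H <- J -> B
  P8: H <- J -> K <- B
That exhausts the simple backdoor paths. Count: 8.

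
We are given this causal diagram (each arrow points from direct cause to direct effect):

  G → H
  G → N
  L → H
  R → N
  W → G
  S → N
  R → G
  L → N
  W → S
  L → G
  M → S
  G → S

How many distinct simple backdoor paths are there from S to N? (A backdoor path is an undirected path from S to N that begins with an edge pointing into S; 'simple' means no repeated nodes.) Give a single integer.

8

A backdoor path from S to N is any simple undirected path whose first edge points into S (i.e. leaves S via a parent).
Parents of S: {G, M, W}.
Enumerating:
  P1: S <- W -> G <- R -> N
  P2: S <- W -> G <- L -> N
  P3: S <- W -> G -> H <- L -> N
  P4: S <- W -> G -> N
  P5: S <- G <- R -> N
  P6: S <- G <- L -> N
  P7: S <- G -> H <- L -> N
  P8: S <- G -> N
That exhausts the simple backdoor paths. Count: 8.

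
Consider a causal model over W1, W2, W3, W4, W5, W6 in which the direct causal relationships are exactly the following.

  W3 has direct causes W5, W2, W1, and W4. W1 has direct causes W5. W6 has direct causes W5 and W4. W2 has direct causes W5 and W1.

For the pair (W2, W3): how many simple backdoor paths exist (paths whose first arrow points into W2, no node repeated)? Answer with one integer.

A backdoor path from W2 to W3 is any simple undirected path whose first edge points into W2 (i.e. leaves W2 via a parent).
Parents of W2: {W1, W5}.
Enumerating:
  P1: W2 <- W5 -> W1 -> W3
  P2: W2 <- W5 -> W6 <- W4 -> W3
  P3: W2 <- W5 -> W3
  P4: W2 <- W1 <- W5 -> W6 <- W4 -> W3
  P5: W2 <- W1 <- W5 -> W3
  P6: W2 <- W1 -> W3
That exhausts the simple backdoor paths. Count: 6.

6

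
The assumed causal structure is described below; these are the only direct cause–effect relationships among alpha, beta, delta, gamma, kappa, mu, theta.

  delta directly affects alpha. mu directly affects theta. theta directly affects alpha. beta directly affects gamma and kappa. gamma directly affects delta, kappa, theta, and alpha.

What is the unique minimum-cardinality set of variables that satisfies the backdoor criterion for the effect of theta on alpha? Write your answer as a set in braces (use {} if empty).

Variables eligible for adjustment (non-descendants of theta, excluding theta and alpha): {beta, delta, gamma, kappa, mu}.
Backdoor paths from theta to alpha:
  P1: theta <- gamma -> delta -> alpha
  P2: theta <- gamma -> alpha
The empty set is not sufficient: P1 (theta <- gamma -> delta -> alpha) has no collider blocking it and no conditioned non-collider, so it is open.
Try {gamma}:
  P1: blocked at fork node gamma ∈ conditioning set.
  P2: blocked at fork node gamma ∈ conditioning set.
{gamma} contains no descendant of theta and blocks every backdoor path.
No other singleton works — e.g. {beta} leaves P1 open — so {gamma} is the unique smallest valid adjustment set.

{gamma}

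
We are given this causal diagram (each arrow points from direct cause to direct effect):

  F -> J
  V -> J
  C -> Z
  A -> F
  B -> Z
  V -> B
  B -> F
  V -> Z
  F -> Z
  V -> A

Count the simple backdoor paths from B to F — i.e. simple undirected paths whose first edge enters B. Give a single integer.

A backdoor path from B to F is any simple undirected path whose first edge points into B (i.e. leaves B via a parent).
Parents of B: {V}.
Enumerating:
  P1: B <- V -> A -> F
  P2: B <- V -> J <- F
  P3: B <- V -> Z <- F
That exhausts the simple backdoor paths. Count: 3.

3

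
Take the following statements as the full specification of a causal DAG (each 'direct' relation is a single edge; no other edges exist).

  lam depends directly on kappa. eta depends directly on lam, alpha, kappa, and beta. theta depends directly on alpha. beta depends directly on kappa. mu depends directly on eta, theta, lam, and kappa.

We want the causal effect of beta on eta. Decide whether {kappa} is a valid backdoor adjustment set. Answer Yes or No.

Backdoor paths from beta to eta (paths whose first edge points into beta):
  P1: beta <- kappa -> lam -> eta
  P2: beta <- kappa -> lam -> mu <- eta
  P3: beta <- kappa -> lam -> mu <- theta <- alpha -> eta
  P4: beta <- kappa -> eta
  P5: beta <- kappa -> mu <- lam -> eta
  P6: beta <- kappa -> mu <- eta
  P7: beta <- kappa -> mu <- theta <- alpha -> eta
Condition 1 (no descendant of beta in the set): holds — descendants of beta are {eta, mu}; none are in {kappa}.
Condition 2 (every backdoor path blocked by {kappa}):
  P1: blocked at fork node kappa ∈ conditioning set.
  P2: blocked at fork node kappa ∈ conditioning set.
  P3: blocked at fork node kappa ∈ conditioning set.
  P4: blocked at fork node kappa ∈ conditioning set.
  P5: blocked at fork node kappa ∈ conditioning set.
  P6: blocked at fork node kappa ∈ conditioning set.
  P7: blocked at fork node kappa ∈ conditioning set.
{kappa} satisfies the backdoor criterion.

Yes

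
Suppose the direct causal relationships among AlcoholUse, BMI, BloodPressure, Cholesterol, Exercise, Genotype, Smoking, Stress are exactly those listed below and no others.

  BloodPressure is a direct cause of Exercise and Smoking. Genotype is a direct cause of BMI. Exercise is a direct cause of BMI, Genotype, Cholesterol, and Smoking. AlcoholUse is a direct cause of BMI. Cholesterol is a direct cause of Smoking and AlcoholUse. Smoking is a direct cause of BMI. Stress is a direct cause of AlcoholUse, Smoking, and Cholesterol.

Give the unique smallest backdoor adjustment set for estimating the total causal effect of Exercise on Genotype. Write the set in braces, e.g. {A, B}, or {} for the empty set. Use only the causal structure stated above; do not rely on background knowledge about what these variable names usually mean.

{}

Variables eligible for adjustment (non-descendants of Exercise, excluding Exercise and Genotype): {BloodPressure, Stress}.
Backdoor paths from Exercise to Genotype:
  P1: Exercise <- BloodPressure -> Smoking <- Stress -> Cholesterol -> AlcoholUse -> BMI <- Genotype
  P2: Exercise <- BloodPressure -> Smoking <- Stress -> AlcoholUse -> BMI <- Genotype
  P3: Exercise <- BloodPressure -> Smoking <- Cholesterol <- Stress -> AlcoholUse -> BMI <- Genotype
  P4: Exercise <- BloodPressure -> Smoking <- Cholesterol -> AlcoholUse -> BMI <- Genotype
  P5: Exercise <- BloodPressure -> Smoking -> BMI <- Genotype
Each backdoor path contains an unconditioned collider, so every path is already blocked with the empty conditioning set:
  P1: blocked at collider Smoking (neither it nor any descendant is in the conditioning set).
  P2: blocked at collider Smoking (neither it nor any descendant is in the conditioning set).
  P3: blocked at collider Smoking (neither it nor any descendant is in the conditioning set).
  P4: blocked at collider Smoking (neither it nor any descendant is in the conditioning set).
  P5: blocked at collider BMI (neither it nor any descendant is in the conditioning set).
The empty set is therefore the unique smallest valid set.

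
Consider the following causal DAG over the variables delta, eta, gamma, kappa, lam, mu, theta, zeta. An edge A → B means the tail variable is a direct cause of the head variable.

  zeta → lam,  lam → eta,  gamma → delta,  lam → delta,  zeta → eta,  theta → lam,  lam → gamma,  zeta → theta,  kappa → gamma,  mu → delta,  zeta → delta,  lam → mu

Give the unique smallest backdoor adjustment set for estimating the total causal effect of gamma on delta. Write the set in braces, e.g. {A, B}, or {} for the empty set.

{lam}

Variables eligible for adjustment (non-descendants of gamma, excluding gamma and delta): {eta, kappa, lam, mu, theta, zeta}.
Backdoor paths from gamma to delta:
  P1: gamma <- lam <- zeta -> delta
  P2: gamma <- lam <- theta <- zeta -> delta
  P3: gamma <- lam -> eta <- zeta -> delta
  P4: gamma <- lam -> mu -> delta
  P5: gamma <- lam -> delta
The empty set is not sufficient: P1 (gamma <- lam <- zeta -> delta) has no collider blocking it and no conditioned non-collider, so it is open.
Try {lam}:
  P1: blocked at chain node lam ∈ conditioning set.
  P2: blocked at chain node lam ∈ conditioning set.
  P3: blocked at fork node lam ∈ conditioning set.
  P4: blocked at fork node lam ∈ conditioning set.
  P5: blocked at fork node lam ∈ conditioning set.
{lam} contains no descendant of gamma and blocks every backdoor path.
No other singleton works — e.g. {zeta} leaves P4 open — so {lam} is the unique smallest valid adjustment set.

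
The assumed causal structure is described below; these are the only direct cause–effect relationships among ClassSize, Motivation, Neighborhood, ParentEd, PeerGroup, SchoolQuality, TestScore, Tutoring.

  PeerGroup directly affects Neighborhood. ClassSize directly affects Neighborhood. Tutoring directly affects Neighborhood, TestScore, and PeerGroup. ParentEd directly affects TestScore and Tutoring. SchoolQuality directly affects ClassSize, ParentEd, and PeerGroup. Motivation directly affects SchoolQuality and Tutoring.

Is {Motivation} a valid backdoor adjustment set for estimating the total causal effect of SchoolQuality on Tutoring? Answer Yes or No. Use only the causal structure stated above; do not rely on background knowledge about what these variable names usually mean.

Backdoor paths from SchoolQuality to Tutoring (paths whose first edge points into SchoolQuality):
  P1: SchoolQuality <- Motivation -> Tutoring
Condition 1 (no descendant of SchoolQuality in the set): holds — descendants of SchoolQuality are {ClassSize, Neighborhood, ParentEd, PeerGroup, TestScore, Tutoring}; none are in {Motivation}.
Condition 2 (every backdoor path blocked by {Motivation}):
  P1: blocked at fork node Motivation ∈ conditioning set.
{Motivation} satisfies the backdoor criterion.

Yes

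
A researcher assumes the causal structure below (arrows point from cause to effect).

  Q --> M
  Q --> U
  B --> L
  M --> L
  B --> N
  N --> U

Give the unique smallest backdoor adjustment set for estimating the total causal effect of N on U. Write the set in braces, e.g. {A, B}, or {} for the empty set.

Variables eligible for adjustment (non-descendants of N, excluding N and U): {B, L, M, Q}.
Backdoor paths from N to U:
  P1: N <- B -> L <- M <- Q -> U
Each backdoor path contains an unconditioned collider, so every path is already blocked with the empty conditioning set:
  P1: blocked at collider L (neither it nor any descendant is in the conditioning set).
The empty set is therefore the unique smallest valid set.

{}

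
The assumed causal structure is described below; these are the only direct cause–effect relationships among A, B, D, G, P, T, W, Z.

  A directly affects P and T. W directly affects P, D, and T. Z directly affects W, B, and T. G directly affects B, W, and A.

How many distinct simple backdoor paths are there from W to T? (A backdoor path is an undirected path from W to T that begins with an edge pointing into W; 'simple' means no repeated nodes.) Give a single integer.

4

A backdoor path from W to T is any simple undirected path whose first edge points into W (i.e. leaves W via a parent).
Parents of W: {G, Z}.
Enumerating:
  P1: W <- Z -> B <- G -> A -> T
  P2: W <- Z -> T
  P3: W <- G -> B <- Z -> T
  P4: W <- G -> A -> T
That exhausts the simple backdoor paths. Count: 4.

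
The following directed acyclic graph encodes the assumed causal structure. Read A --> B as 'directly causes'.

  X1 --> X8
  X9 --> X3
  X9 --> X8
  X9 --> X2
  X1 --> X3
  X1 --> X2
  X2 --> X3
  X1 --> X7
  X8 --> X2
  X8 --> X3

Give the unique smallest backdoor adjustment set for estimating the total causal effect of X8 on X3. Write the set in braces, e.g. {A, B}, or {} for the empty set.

{X1, X9}

Variables eligible for adjustment (non-descendants of X8, excluding X8 and X3): {X1, X7, X9}.
Backdoor paths from X8 to X3:
  P1: X8 <- X1 -> X2 <- X9 -> X3
  P2: X8 <- X1 -> X2 -> X3
  P3: X8 <- X1 -> X3
  P4: X8 <- X9 -> X2 <- X1 -> X3
  P5: X8 <- X9 -> X2 -> X3
  P6: X8 <- X9 -> X3
The empty set is not sufficient: P2 (X8 <- X1 -> X2 -> X3) has no collider blocking it and no conditioned non-collider, so it is open.
Try {X1, X9}:
  P1: blocked at fork node X1 ∈ conditioning set.
  P2: blocked at fork node X1 ∈ conditioning set.
  P3: blocked at fork node X1 ∈ conditioning set.
  P4: blocked at fork node X9 ∈ conditioning set.
  P5: blocked at fork node X9 ∈ conditioning set.
  P6: blocked at fork node X9 ∈ conditioning set.
{X1, X9} contains no descendant of X8 and blocks every backdoor path.
Every element of {X1, X9} is needed (dropping X1 leaves P2 open; dropping X9 leaves P5 open), so no proper subset is valid.
Among all size-2 subsets of the eligible variables, only {X1, X9} blocks every backdoor path, so it is the unique smallest valid adjustment set.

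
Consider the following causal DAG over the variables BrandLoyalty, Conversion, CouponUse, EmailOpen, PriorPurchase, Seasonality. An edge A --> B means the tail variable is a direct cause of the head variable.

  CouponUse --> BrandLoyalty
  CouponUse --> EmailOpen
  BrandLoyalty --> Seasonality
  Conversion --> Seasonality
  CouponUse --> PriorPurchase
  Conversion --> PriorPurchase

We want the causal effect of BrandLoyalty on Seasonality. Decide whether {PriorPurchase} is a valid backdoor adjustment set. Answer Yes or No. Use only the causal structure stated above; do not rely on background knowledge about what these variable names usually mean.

No

Backdoor paths from BrandLoyalty to Seasonality (paths whose first edge points into BrandLoyalty):
  P1: BrandLoyalty <- CouponUse -> PriorPurchase <- Conversion -> Seasonality
Condition 1 (no descendant of BrandLoyalty in the set): holds — descendants of BrandLoyalty are {Seasonality}; none are in {PriorPurchase}.
Condition 2 (every backdoor path blocked by {PriorPurchase}):
  P1: open — collider(s) PriorPurchase are conditioned on (or have a conditioned descendant) and no non-collider on the path is in the set.
{PriorPurchase} does not satisfy the backdoor criterion.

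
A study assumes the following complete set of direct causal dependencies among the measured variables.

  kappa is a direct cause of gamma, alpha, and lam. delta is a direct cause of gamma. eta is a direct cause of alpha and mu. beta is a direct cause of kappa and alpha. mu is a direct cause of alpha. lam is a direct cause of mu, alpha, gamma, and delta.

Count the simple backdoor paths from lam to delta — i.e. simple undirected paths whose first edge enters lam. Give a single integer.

A backdoor path from lam to delta is any simple undirected path whose first edge points into lam (i.e. leaves lam via a parent).
Parents of lam: {kappa}.
Enumerating:
  P1: lam <- kappa -> gamma <- delta
That exhausts the simple backdoor paths. Count: 1.

1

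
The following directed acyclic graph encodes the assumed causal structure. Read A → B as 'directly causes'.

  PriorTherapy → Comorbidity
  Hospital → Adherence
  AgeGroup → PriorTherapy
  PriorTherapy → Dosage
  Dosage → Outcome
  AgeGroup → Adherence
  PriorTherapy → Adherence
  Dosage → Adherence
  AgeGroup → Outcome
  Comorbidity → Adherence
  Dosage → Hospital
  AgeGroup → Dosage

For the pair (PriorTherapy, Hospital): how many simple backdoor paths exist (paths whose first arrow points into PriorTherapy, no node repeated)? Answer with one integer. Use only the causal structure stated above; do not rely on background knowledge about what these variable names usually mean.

A backdoor path from PriorTherapy to Hospital is any simple undirected path whose first edge points into PriorTherapy (i.e. leaves PriorTherapy via a parent).
Parents of PriorTherapy: {AgeGroup}.
Enumerating:
  P1: PriorTherapy <- AgeGroup -> Dosage -> Hospital
  P2: PriorTherapy <- AgeGroup -> Dosage -> Adherence <- Hospital
  P3: PriorTherapy <- AgeGroup -> Outcome <- Dosage -> Hospital
  P4: PriorTherapy <- AgeGroup -> Outcome <- Dosage -> Adherence <- Hospital
  P5: PriorTherapy <- AgeGroup -> Adherence <- Dosage -> Hospital
  P6: PriorTherapy <- AgeGroup -> Adherence <- Hospital
That exhausts the simple backdoor paths. Count: 6.

6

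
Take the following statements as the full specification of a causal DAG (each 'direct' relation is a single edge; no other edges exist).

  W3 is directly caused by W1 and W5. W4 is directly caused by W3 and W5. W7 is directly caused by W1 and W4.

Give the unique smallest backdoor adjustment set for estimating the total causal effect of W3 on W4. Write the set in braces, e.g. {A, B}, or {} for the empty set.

{W5}

Variables eligible for adjustment (non-descendants of W3, excluding W3 and W4): {W1, W5}.
Backdoor paths from W3 to W4:
  P1: W3 <- W5 -> W4
  P2: W3 <- W1 -> W7 <- W4
The empty set is not sufficient: P1 (W3 <- W5 -> W4) has no collider blocking it and no conditioned non-collider, so it is open.
Try {W5}:
  P1: blocked at fork node W5 ∈ conditioning set.
  P2: blocked at collider W7 (neither it nor any descendant is in the conditioning set).
{W5} contains no descendant of W3 and blocks every backdoor path.
No other singleton works — e.g. {W1} leaves P1 open — so {W5} is the unique smallest valid adjustment set.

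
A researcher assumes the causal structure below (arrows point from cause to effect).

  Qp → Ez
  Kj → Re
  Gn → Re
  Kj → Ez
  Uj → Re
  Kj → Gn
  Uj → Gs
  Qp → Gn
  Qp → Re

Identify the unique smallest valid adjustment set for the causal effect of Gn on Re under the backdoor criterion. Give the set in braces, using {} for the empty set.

{Kj, Qp}

Variables eligible for adjustment (non-descendants of Gn, excluding Gn and Re): {Ez, Gs, Kj, Qp, Uj}.
Backdoor paths from Gn to Re:
  P1: Gn <- Kj -> Ez <- Qp -> Re
  P2: Gn <- Kj -> Re
  P3: Gn <- Qp -> Ez <- Kj -> Re
  P4: Gn <- Qp -> Re
The empty set is not sufficient: P2 (Gn <- Kj -> Re) has no collider blocking it and no conditioned non-collider, so it is open.
Try {Kj, Qp}:
  P1: blocked at fork node Kj ∈ conditioning set.
  P2: blocked at fork node Kj ∈ conditioning set.
  P3: blocked at fork node Qp ∈ conditioning set.
  P4: blocked at fork node Qp ∈ conditioning set.
{Kj, Qp} contains no descendant of Gn and blocks every backdoor path.
Every element of {Kj, Qp} is needed (dropping Kj leaves P2 open; dropping Qp leaves P4 open), so no proper subset is valid.
Among all size-2 subsets of the eligible variables, only {Kj, Qp} blocks every backdoor path, so it is the unique smallest valid adjustment set.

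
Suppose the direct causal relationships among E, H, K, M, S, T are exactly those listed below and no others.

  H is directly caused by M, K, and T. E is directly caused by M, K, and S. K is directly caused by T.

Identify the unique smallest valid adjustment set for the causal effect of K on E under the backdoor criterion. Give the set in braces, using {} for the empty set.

Variables eligible for adjustment (non-descendants of K, excluding K and E): {M, S, T}.
Backdoor paths from K to E:
  P1: K <- T -> H <- M -> E
Each backdoor path contains an unconditioned collider, so every path is already blocked with the empty conditioning set:
  P1: blocked at collider H (neither it nor any descendant is in the conditioning set).
The empty set is therefore the unique smallest valid set.

{}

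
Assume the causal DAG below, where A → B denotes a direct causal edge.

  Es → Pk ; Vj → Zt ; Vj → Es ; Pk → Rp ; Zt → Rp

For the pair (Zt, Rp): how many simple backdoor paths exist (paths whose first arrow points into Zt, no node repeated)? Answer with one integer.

A backdoor path from Zt to Rp is any simple undirected path whose first edge points into Zt (i.e. leaves Zt via a parent).
Parents of Zt: {Vj}.
Enumerating:
  P1: Zt <- Vj -> Es -> Pk -> Rp
That exhausts the simple backdoor paths. Count: 1.

1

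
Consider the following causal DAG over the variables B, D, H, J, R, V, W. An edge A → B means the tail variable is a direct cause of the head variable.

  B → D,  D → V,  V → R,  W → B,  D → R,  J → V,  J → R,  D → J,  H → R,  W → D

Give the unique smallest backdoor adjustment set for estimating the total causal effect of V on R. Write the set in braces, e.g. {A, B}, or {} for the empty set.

Variables eligible for adjustment (non-descendants of V, excluding V and R): {B, D, H, J, W}.
Backdoor paths from V to R:
  P1: V <- D -> J -> R
  P2: V <- D -> R
  P3: V <- J <- D -> R
  P4: V <- J -> R
The empty set is not sufficient: P1 (V <- D -> J -> R) has no collider blocking it and no conditioned non-collider, so it is open.
Try {D, J}:
  P1: blocked at fork node D ∈ conditioning set.
  P2: blocked at fork node D ∈ conditioning set.
  P3: blocked at chain node J ∈ conditioning set.
  P4: blocked at fork node J ∈ conditioning set.
{D, J} contains no descendant of V and blocks every backdoor path.
Every element of {D, J} is needed (dropping D leaves P2 open; dropping J leaves P4 open), so no proper subset is valid.
Among all size-2 subsets of the eligible variables, only {D, J} blocks every backdoor path, so it is the unique smallest valid adjustment set.

{D, J}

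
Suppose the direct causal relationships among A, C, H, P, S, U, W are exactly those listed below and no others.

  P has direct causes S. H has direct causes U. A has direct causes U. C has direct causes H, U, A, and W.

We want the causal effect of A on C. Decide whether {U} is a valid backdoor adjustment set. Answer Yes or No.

Backdoor paths from A to C (paths whose first edge points into A):
  P1: A <- U -> H -> C
  P2: A <- U -> C
Condition 1 (no descendant of A in the set): holds — descendants of A are {C}; none are in {U}.
Condition 2 (every backdoor path blocked by {U}):
  P1: blocked at fork node U ∈ conditioning set.
  P2: blocked at fork node U ∈ conditioning set.
{U} satisfies the backdoor criterion.

Yes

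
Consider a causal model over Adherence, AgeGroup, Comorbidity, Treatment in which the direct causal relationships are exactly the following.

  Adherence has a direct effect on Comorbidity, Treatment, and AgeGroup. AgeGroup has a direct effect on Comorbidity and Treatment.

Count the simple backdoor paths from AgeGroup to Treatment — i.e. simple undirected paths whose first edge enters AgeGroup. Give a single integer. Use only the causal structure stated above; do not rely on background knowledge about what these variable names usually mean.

A backdoor path from AgeGroup to Treatment is any simple undirected path whose first edge points into AgeGroup (i.e. leaves AgeGroup via a parent).
Parents of AgeGroup: {Adherence}.
Enumerating:
  P1: AgeGroup <- Adherence -> Treatment
That exhausts the simple backdoor paths. Count: 1.

1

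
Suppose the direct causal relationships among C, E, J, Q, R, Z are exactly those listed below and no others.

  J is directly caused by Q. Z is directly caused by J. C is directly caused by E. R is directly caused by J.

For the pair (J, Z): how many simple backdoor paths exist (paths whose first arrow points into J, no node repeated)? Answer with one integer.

A backdoor path from J to Z is any simple undirected path whose first edge points into J (i.e. leaves J via a parent).
Parents of J: {Q}.
No simple path from any parent of J reaches Z without revisiting J, so there are no backdoor paths.

0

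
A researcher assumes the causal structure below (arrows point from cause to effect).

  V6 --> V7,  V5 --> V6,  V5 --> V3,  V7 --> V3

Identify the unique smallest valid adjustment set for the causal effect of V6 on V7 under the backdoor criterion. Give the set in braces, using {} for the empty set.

Variables eligible for adjustment (non-descendants of V6, excluding V6 and V7): {V5}.
Backdoor paths from V6 to V7:
  P1: V6 <- V5 -> V3 <- V7
Each backdoor path contains an unconditioned collider, so every path is already blocked with the empty conditioning set:
  P1: blocked at collider V3 (neither it nor any descendant is in the conditioning set).
The empty set is therefore the unique smallest valid set.

{}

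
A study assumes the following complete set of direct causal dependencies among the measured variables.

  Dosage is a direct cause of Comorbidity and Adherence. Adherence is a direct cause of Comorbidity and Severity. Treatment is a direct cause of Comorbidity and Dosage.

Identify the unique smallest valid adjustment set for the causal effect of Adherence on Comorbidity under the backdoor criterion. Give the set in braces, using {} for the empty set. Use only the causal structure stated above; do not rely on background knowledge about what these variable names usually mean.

Variables eligible for adjustment (non-descendants of Adherence, excluding Adherence and Comorbidity): {Dosage, Treatment}.
Backdoor paths from Adherence to Comorbidity:
  P1: Adherence <- Dosage <- Treatment -> Comorbidity
  P2: Adherence <- Dosage -> Comorbidity
The empty set is not sufficient: P1 (Adherence <- Dosage <- Treatment -> Comorbidity) has no collider blocking it and no conditioned non-collider, so it is open.
Try {Dosage}:
  P1: blocked at chain node Dosage ∈ conditioning set.
  P2: blocked at fork node Dosage ∈ conditioning set.
{Dosage} contains no descendant of Adherence and blocks every backdoor path.
No other singleton works — e.g. {Treatment} leaves P2 open — so {Dosage} is the unique smallest valid adjustment set.

{Dosage}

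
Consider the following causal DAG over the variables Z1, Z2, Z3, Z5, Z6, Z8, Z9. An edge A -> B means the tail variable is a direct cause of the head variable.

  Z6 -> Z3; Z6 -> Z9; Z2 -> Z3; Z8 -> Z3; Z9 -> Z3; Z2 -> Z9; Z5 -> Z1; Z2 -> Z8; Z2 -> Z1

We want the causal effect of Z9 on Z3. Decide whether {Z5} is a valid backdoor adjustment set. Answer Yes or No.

No

Backdoor paths from Z9 to Z3 (paths whose first edge points into Z9):
  P1: Z9 <- Z2 -> Z8 -> Z3
  P2: Z9 <- Z2 -> Z3
  P3: Z9 <- Z6 -> Z3
Condition 1 (no descendant of Z9 in the set): holds — descendants of Z9 are {Z3}; none are in {Z5}.
Condition 2 (every backdoor path blocked by {Z5}):
  P1: open — no interior node is in the conditioning set.
  P2: open — no interior node is in the conditioning set.
  P3: open — no interior node is in the conditioning set.
{Z5} does not satisfy the backdoor criterion.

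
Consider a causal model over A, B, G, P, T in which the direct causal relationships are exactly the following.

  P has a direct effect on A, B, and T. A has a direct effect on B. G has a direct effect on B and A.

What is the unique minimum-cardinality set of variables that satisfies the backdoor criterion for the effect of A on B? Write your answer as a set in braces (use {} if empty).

{G, P}

Variables eligible for adjustment (non-descendants of A, excluding A and B): {G, P, T}.
Backdoor paths from A to B:
  P1: A <- P -> B
  P2: A <- G -> B
The empty set is not sufficient: P1 (A <- P -> B) has no collider blocking it and no conditioned non-collider, so it is open.
Try {G, P}:
  P1: blocked at fork node P ∈ conditioning set.
  P2: blocked at fork node G ∈ conditioning set.
{G, P} contains no descendant of A and blocks every backdoor path.
Every element of {G, P} is needed (dropping G leaves P2 open; dropping P leaves P1 open), so no proper subset is valid.
Among all size-2 subsets of the eligible variables, only {G, P} blocks every backdoor path, so it is the unique smallest valid adjustment set.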